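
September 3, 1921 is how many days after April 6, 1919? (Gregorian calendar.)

Apr 6, 1919 → Apr 6, 1920: 366 days (Feb 29, 1920 is in that span).
Apr 6, 1920 → Apr 6, 1921: 365 days.
Apr 6, 1921 → May 6, 1921: 30 days (April has 30).
May 6, 1921 → Jun 6, 1921: 31 days (May has 31).
Jun 6, 1921 → Jul 6, 1921: 30 days (June has 30).
Jul 6, 1921 → Aug 6, 1921: 31 days (July has 31).
Aug 6, 1921 → Sep 3, 1921: 28 days.
Total: 881 days.

881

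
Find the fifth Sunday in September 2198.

September 1, 2198 is a Saturday.
The first Sunday is therefore September 2 (1 days later).
The fifth Sunday is 2 + 4×7 = September 30.

September 30, 2198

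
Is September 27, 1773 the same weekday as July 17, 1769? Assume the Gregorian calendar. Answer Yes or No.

From Jul 17, 1769 to Sep 27, 1773 is 1533 days.
1533 mod 7 = 0, so they are the same weekday.
(Jul 17, 1769 is a Monday; Sep 27, 1773 is a Monday.)

Yes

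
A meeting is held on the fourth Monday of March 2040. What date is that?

March 1, 2040 is a Thursday.
The first Monday is therefore March 5 (4 days later).
The fourth Monday is 5 + 3×7 = March 26.

March 26, 2040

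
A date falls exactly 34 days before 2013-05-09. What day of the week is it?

Friday

First find the weekday of May 9, 2013. Doomsday rule: the anchor day for the 2000s is Tuesday. For year 13: 13÷12 = 1 r 1, and 1÷4 = 0, so 1+1+0 = 2.
Tuesday + 2 ≡ Thursday — that's 2013's doomsday.
In May the doomsday date is May 9.
May 9 is the doomsday itself: Thursday.
34 mod 7 = 6, so 34 days before a Thursday is Thursday − 6 = Friday.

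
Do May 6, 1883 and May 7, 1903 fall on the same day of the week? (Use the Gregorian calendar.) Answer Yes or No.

No

From May 6, 1883 to May 7, 1903 is 7305 days.
7305 mod 7 = 4, so they are different weekdays.
(May 6, 1883 is a Sunday; May 7, 1903 is a Thursday.)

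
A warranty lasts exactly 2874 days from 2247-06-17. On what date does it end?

+366 (one year; includes Feb 29, 2248) → Jun 17, 2248 (2508 left).
+365 (one year) → Jun 17, 2249 (2143 left).
+365 (one year) → Jun 17, 2250 (1778 left).
+365 (one year) → Jun 17, 2251 (1413 left).
+366 (one year; includes Feb 29, 2252) → Jun 17, 2252 (1047 left).
+365 (one year) → Jun 17, 2253 (682 left).
+365 (one year) → Jun 17, 2254 (317 left).
Jun has 30 days: +14 → Jul 1, 2254 (303 left).
Jul has 31 days: +31 → Aug 1, 2254 (272 left).
Aug has 31 days: +31 → Sep 1, 2254 (241 left).
Sep has 30 days: +30 → Oct 1, 2254 (211 left).
Oct has 31 days: +31 → Nov 1, 2254 (180 left).
Nov has 30 days: +30 → Dec 1, 2254 (150 left).
Dec has 31 days: +31 → Jan 1, 2255 (119 left).
Jan has 31 days: +31 → Feb 1, 2255 (88 left).
Feb has 28 days: +28 → Mar 1, 2255 (60 left).
Mar has 31 days: +31 → Apr 1, 2255 (29 left).
+29 → Apr 30, 2255.

April 30, 2255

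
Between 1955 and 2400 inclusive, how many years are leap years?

109

Multiples of 4 in [1955,2400]: 112.
Of those, multiples of 100: 5 (not leap unless ÷400).
Multiples of 400: 2.
Leap years = 112 − 5 + 2 = 109.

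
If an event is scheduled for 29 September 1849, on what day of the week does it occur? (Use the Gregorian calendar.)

Saturday

Doomsday rule: the anchor day for the 1800s is Friday. For year 49: 49÷12 = 4 r 1, and 1÷4 = 0, so 4+1+0 = 5.
Friday + 5 ≡ Wednesday — that's 1849's doomsday.
In September the doomsday date is Sep 5.
Sep 29 is 24 days after Sep 5; 24 mod 7 = 3, so Wednesday + 3 = Saturday.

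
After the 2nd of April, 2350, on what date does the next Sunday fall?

April 9, 2350

Apr 2, 2350 is a Sunday.
From Sunday to the next Sunday is 7 days.
Apr 2, 2350 + 7 = Apr 9, 2350.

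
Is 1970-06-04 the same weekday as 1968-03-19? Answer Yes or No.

No

From Mar 19, 1968 to Jun 4, 1970 is 807 days.
807 mod 7 = 2, so they are different weekdays.
(Mar 19, 1968 is a Tuesday; Jun 4, 1970 is a Thursday.)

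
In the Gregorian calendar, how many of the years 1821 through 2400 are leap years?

141

Multiples of 4 in [1821,2400]: 145.
Of those, multiples of 100: 6 (not leap unless ÷400).
Multiples of 400: 2.
Leap years = 145 − 6 + 2 = 141.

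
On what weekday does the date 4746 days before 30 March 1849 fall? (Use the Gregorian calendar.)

Mar 30, 1849 is a Friday.
4746 mod 7 = 0, so 4746 days before a Friday is Friday − 0 = Friday.

Friday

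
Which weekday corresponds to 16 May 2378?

Tuesday

Doomsday rule: the anchor day for the 2300s is Wednesday. For year 78: 78÷12 = 6 r 6, and 6÷4 = 1, so 6+6+1 = 13.
Wednesday + 13 ≡ Tuesday — that's 2378's doomsday.
In May the doomsday date is May 9.
May 16 is 7 days after May 9; 7 mod 7 = 0, so Tuesday + 0 = Tuesday.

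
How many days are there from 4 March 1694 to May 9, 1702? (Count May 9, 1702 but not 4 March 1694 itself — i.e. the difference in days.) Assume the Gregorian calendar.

2987

Mar 4, 1694 → Mar 4, 1695: 365 days.
Mar 4, 1695 → Mar 4, 1696: 366 days (Feb 29, 1696 is in that span).
Mar 4, 1696 → Mar 4, 1697: 365 days.
Mar 4, 1697 → Mar 4, 1698: 365 days.
Mar 4, 1698 → Mar 4, 1699: 365 days.
Mar 4, 1699 → Mar 4, 1700: 365 days.
Mar 4, 1700 → Mar 4, 1701: 365 days.
Mar 4, 1701 → Mar 4, 1702: 365 days.
Mar 4, 1702 → Apr 4, 1702: 31 days (March has 31).
Apr 4, 1702 → May 4, 1702: 30 days (April has 30).
May 4, 1702 → May 9, 1702: 5 days.
Total: 2987 days.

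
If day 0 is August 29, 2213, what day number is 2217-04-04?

Aug 29, 2213 → Aug 29, 2214: 365 days.
Aug 29, 2214 → Aug 29, 2215: 365 days.
Aug 29, 2215 → Aug 29, 2216: 366 days (Feb 29, 2216 is in that span).
Aug 29, 2216 → Sep 29, 2216: 31 days (August has 31).
Sep 29, 2216 → Oct 29, 2216: 30 days (September has 30).
Oct 29, 2216 → Nov 29, 2216: 31 days (October has 31).
Nov 29, 2216 → Dec 29, 2216: 30 days (November has 30).
Dec 29, 2216 → Jan 29, 2217: 31 days (December has 31).
Jan 29, 2217 → Feb 28, 2217: 30 days (January has 31).
Feb 28, 2217 → Mar 28, 2217: 28 days (February has 28).
Mar 28, 2217 → Apr 4, 2217: 7 days.
Total: 1314 days.

1314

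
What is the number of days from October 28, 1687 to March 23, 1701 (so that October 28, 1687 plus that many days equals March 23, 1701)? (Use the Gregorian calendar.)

Oct 28, 1687 → Oct 28, 1688: 366 days (Feb 29, 1688 is in that span).
Oct 28, 1688 → Oct 28, 1689: 365 days.
Oct 28, 1689 → Oct 28, 1690: 365 days.
Oct 28, 1690 → Oct 28, 1691: 365 days.
Oct 28, 1691 → Oct 28, 1692: 366 days (Feb 29, 1692 is in that span).
Oct 28, 1692 → Oct 28, 1693: 365 days.
Oct 28, 1693 → Oct 28, 1694: 365 days.
Oct 28, 1694 → Oct 28, 1695: 365 days.
Oct 28, 1695 → Oct 28, 1696: 366 days (Feb 29, 1696 is in that span).
Oct 28, 1696 → Oct 28, 1697: 365 days.
Oct 28, 1697 → Oct 28, 1698: 365 days.
Oct 28, 1698 → Oct 28, 1699: 365 days.
Oct 28, 1699 → Oct 28, 1700: 365 days.
Oct 28, 1700 → Nov 28, 1700: 31 days (October has 31).
Nov 28, 1700 → Dec 28, 1700: 30 days (November has 30).
Dec 28, 1700 → Jan 28, 1701: 31 days (December has 31).
Jan 28, 1701 → Feb 28, 1701: 31 days (January has 31).
Feb 28, 1701 → Mar 23, 1701: 23 days.
Total: 4894 days.

4894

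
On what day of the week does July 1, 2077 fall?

Thursday

January 1, 2077 is a Friday.
Jan 1, 2077 → Feb 1, 2077: 31 days (January has 31).
Feb 1, 2077 → Mar 1, 2077: 28 days (February has 28).
Mar 1, 2077 → Apr 1, 2077: 31 days (March has 31).
Apr 1, 2077 → May 1, 2077: 30 days (April has 30).
May 1, 2077 → Jun 1, 2077: 31 days (May has 31).
Jun 1, 2077 → Jul 1, 2077: 30 days.
Total: 181 days.
181 mod 7 = 6, so Friday + 6 = Thursday.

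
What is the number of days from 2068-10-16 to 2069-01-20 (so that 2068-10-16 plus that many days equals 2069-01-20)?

Oct 16, 2068 → Nov 16, 2068: 31 days (October has 31).
Nov 16, 2068 → Dec 16, 2068: 30 days (November has 30).
Dec 16, 2068 → Jan 16, 2069: 31 days (December has 31).
Jan 16, 2069 → Jan 20, 2069: 4 days.
Total: 96 days.

96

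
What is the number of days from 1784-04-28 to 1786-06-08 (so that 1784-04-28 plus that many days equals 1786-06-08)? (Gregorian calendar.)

Apr 28, 1784 → Apr 28, 1785: 365 days.
Apr 28, 1785 → Apr 28, 1786: 365 days.
Apr 28, 1786 → May 28, 1786: 30 days (April has 30).
May 28, 1786 → Jun 8, 1786: 11 days.
Total: 771 days.

771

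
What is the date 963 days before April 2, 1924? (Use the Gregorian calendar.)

−366 (one year; includes Feb 29, 1924) → Apr 2, 1923 (597 left).
−365 (one year) → Apr 2, 1922 (232 left).
−2 → Mar 31, 1922 (end of Mar, 31 days; 230 left).
−31 → Feb 28, 1922 (end of Feb, 28 days; 199 left).
−28 → Jan 31, 1922 (end of Jan, 31 days; 171 left).
−31 → Dec 31, 1921 (end of Dec, 31 days; 140 left).
−31 → Nov 30, 1921 (end of Nov, 30 days; 109 left).
−30 → Oct 31, 1921 (end of Oct, 31 days; 79 left).
−31 → Sep 30, 1921 (end of Sep, 30 days; 48 left).
−30 → Aug 31, 1921 (end of Aug, 31 days; 18 left).
−18 → Aug 13, 1921.

August 13, 1921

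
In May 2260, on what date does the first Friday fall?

May 1, 2260 is a Tuesday.
The first Friday is therefore May 4 (3 days later).

May 4, 2260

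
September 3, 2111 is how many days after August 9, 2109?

Aug 9, 2109 → Aug 9, 2110: 365 days.
Aug 9, 2110 → Sep 9, 2110: 31 days (August has 31).
Sep 9, 2110 → Oct 9, 2110: 30 days (September has 30).
Oct 9, 2110 → Nov 9, 2110: 31 days (October has 31).
Nov 9, 2110 → Dec 9, 2110: 30 days (November has 30).
Dec 9, 2110 → Jan 9, 2111: 31 days (December has 31).
Jan 9, 2111 → Feb 9, 2111: 31 days (January has 31).
Feb 9, 2111 → Mar 9, 2111: 28 days (February has 28).
Mar 9, 2111 → Apr 9, 2111: 31 days (March has 31).
Apr 9, 2111 → May 9, 2111: 30 days (April has 30).
May 9, 2111 → Jun 9, 2111: 31 days (May has 31).
Jun 9, 2111 → Jul 9, 2111: 30 days (June has 30).
Jul 9, 2111 → Aug 9, 2111: 31 days (July has 31).
Aug 9, 2111 → Sep 3, 2111: 25 days.
Total: 755 days.

755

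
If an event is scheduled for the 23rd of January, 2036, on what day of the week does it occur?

January 1, 2036 is a Tuesday.
Jan 1, 2036 → Jan 23, 2036: 22 days.
Total: 22 days.
22 mod 7 = 1, so Tuesday + 1 = Wednesday.

Wednesday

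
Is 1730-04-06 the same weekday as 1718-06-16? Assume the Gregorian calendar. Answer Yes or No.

From Jun 16, 1718 to Apr 6, 1730 is 4312 days.
4312 mod 7 = 0, so they are the same weekday.
(Jun 16, 1718 is a Thursday; Apr 6, 1730 is a Thursday.)

Yes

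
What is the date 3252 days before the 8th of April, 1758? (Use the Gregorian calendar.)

−365 (one year) → Apr 8, 1757 (2887 left).
−365 (one year) → Apr 8, 1756 (2522 left).
−366 (one year; includes Feb 29, 1756) → Apr 8, 1755 (2156 left).
−365 (one year) → Apr 8, 1754 (1791 left).
−365 (one year) → Apr 8, 1753 (1426 left).
−365 (one year) → Apr 8, 1752 (1061 left).
−366 (one year; includes Feb 29, 1752) → Apr 8, 1751 (695 left).
−365 (one year) → Apr 8, 1750 (330 left).
−8 → Mar 31, 1750 (end of Mar, 31 days; 322 left).
−31 → Feb 28, 1750 (end of Feb, 28 days; 291 left).
−28 → Jan 31, 1750 (end of Jan, 31 days; 263 left).
−31 → Dec 31, 1749 (end of Dec, 31 days; 232 left).
−31 → Nov 30, 1749 (end of Nov, 30 days; 201 left).
−30 → Oct 31, 1749 (end of Oct, 31 days; 171 left).
−31 → Sep 30, 1749 (end of Sep, 30 days; 140 left).
−30 → Aug 31, 1749 (end of Aug, 31 days; 110 left).
−31 → Jul 31, 1749 (end of Jul, 31 days; 79 left).
−31 → Jun 30, 1749 (end of Jun, 30 days; 48 left).
−30 → May 31, 1749 (end of May, 31 days; 18 left).
−18 → May 13, 1749.

May 13, 1749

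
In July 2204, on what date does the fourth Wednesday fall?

July 1, 2204 is a Sunday.
The first Wednesday is therefore July 4 (3 days later).
The fourth Wednesday is 4 + 3×7 = July 25.

July 25, 2204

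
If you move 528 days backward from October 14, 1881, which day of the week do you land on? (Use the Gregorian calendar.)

Tuesday

Oct 14, 1881 is a Friday.
528 mod 7 = 3, so 528 days before a Friday is Friday − 3 = Tuesday.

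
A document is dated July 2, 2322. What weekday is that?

Doomsday rule: the anchor day for the 2300s is Wednesday. For year 22: 22÷12 = 1 r 10, and 10÷4 = 2, so 1+10+2 = 13.
Wednesday + 13 ≡ Tuesday — that's 2322's doomsday.
In July the doomsday date is Jul 11.
Jul 2 is 9 days before Jul 11; 9 mod 7 = 2, so Tuesday − 2 = Sunday.

Sunday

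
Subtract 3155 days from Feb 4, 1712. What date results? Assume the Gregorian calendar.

−365 (one year) → Feb 4, 1711 (2790 left).
−365 (one year) → Feb 4, 1710 (2425 left).
−365 (one year) → Feb 4, 1709 (2060 left).
−366 (one year; includes Feb 29, 1708) → Feb 4, 1708 (1694 left).
−365 (one year) → Feb 4, 1707 (1329 left).
−365 (one year) → Feb 4, 1706 (964 left).
−365 (one year) → Feb 4, 1705 (599 left).
−366 (one year; includes Feb 29, 1704) → Feb 4, 1704 (233 left).
−4 → Jan 31, 1704 (end of Jan, 31 days; 229 left).
−31 → Dec 31, 1703 (end of Dec, 31 days; 198 left).
−31 → Nov 30, 1703 (end of Nov, 30 days; 167 left).
−30 → Oct 31, 1703 (end of Oct, 31 days; 137 left).
−31 → Sep 30, 1703 (end of Sep, 30 days; 106 left).
−30 → Aug 31, 1703 (end of Aug, 31 days; 76 left).
−31 → Jul 31, 1703 (end of Jul, 31 days; 45 left).
−31 → Jun 30, 1703 (end of Jun, 30 days; 14 left).
−14 → Jun 16, 1703.

June 16, 1703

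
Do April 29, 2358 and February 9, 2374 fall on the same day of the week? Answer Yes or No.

From Apr 29, 2358 to Feb 9, 2374 is 5765 days.
5765 mod 7 = 4, so they are different weekdays.
(Apr 29, 2358 is a Tuesday; Feb 9, 2374 is a Saturday.)

No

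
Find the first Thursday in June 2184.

June 1, 2184 is a Tuesday.
The first Thursday is therefore June 3 (2 days later).

June 3, 2184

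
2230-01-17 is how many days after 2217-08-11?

Aug 11, 2217 → Aug 11, 2218: 365 days.
Aug 11, 2218 → Aug 11, 2219: 365 days.
Aug 11, 2219 → Aug 11, 2220: 366 days (Feb 29, 2220 is in that span).
Aug 11, 2220 → Aug 11, 2221: 365 days.
Aug 11, 2221 → Aug 11, 2222: 365 days.
Aug 11, 2222 → Aug 11, 2223: 365 days.
Aug 11, 2223 → Aug 11, 2224: 366 days (Feb 29, 2224 is in that span).
Aug 11, 2224 → Aug 11, 2225: 365 days.
Aug 11, 2225 → Aug 11, 2226: 365 days.
Aug 11, 2226 → Aug 11, 2227: 365 days.
Aug 11, 2227 → Aug 11, 2228: 366 days (Feb 29, 2228 is in that span).
Aug 11, 2228 → Aug 11, 2229: 365 days.
Aug 11, 2229 → Sep 11, 2229: 31 days (August has 31).
Sep 11, 2229 → Oct 11, 2229: 30 days (September has 30).
Oct 11, 2229 → Nov 11, 2229: 31 days (October has 31).
Nov 11, 2229 → Dec 11, 2229: 30 days (November has 30).
Dec 11, 2229 → Jan 11, 2230: 31 days (December has 31).
Jan 11, 2230 → Jan 17, 2230: 6 days.
Total: 4542 days.

4542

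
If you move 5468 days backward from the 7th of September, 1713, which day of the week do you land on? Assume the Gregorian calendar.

Wednesday

First find the weekday of Sep 7, 1713. Doomsday rule: the anchor day for the 1700s is Sunday. For year 13: 13÷12 = 1 r 1, and 1÷4 = 0, so 1+1+0 = 2.
Sunday + 2 ≡ Tuesday — that's 1713's doomsday.
In September the doomsday date is Sep 5.
Sep 7 is 2 days after Sep 5; 2 mod 7 = 2, so Tuesday + 2 = Thursday.
5468 mod 7 = 1, so 5468 days before a Thursday is Thursday − 1 = Wednesday.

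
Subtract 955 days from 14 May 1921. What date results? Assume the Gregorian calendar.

−365 (one year) → May 14, 1920 (590 left).
−366 (one year; includes Feb 29, 1920) → May 14, 1919 (224 left).
−14 → Apr 30, 1919 (end of Apr, 30 days; 210 left).
−30 → Mar 31, 1919 (end of Mar, 31 days; 180 left).
−31 → Feb 28, 1919 (end of Feb, 28 days; 149 left).
−28 → Jan 31, 1919 (end of Jan, 31 days; 121 left).
−31 → Dec 31, 1918 (end of Dec, 31 days; 90 left).
−31 → Nov 30, 1918 (end of Nov, 30 days; 59 left).
−30 → Oct 31, 1918 (end of Oct, 31 days; 29 left).
−29 → Oct 2, 1918.

October 2, 1918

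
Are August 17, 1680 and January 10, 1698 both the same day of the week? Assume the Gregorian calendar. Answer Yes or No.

No

From Aug 17, 1680 to Jan 10, 1698 is 6355 days.
6355 mod 7 = 6, so they are different weekdays.
(Aug 17, 1680 is a Saturday; Jan 10, 1698 is a Friday.)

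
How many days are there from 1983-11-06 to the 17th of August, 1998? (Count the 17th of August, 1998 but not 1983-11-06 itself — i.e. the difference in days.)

Nov 6, 1983 → Nov 6, 1984: 366 days (Feb 29, 1984 is in that span).
Nov 6, 1984 → Nov 6, 1985: 365 days.
Nov 6, 1985 → Nov 6, 1986: 365 days.
Nov 6, 1986 → Nov 6, 1987: 365 days.
Nov 6, 1987 → Nov 6, 1988: 366 days (Feb 29, 1988 is in that span).
Nov 6, 1988 → Nov 6, 1989: 365 days.
Nov 6, 1989 → Nov 6, 1990: 365 days.
Nov 6, 1990 → Nov 6, 1991: 365 days.
Nov 6, 1991 → Nov 6, 1992: 366 days (Feb 29, 1992 is in that span).
Nov 6, 1992 → Nov 6, 1993: 365 days.
Nov 6, 1993 → Nov 6, 1994: 365 days.
Nov 6, 1994 → Nov 6, 1995: 365 days.
Nov 6, 1995 → Nov 6, 1996: 366 days (Feb 29, 1996 is in that span).
Nov 6, 1996 → Nov 6, 1997: 365 days.
Nov 6, 1997 → Dec 6, 1997: 30 days (November has 30).
Dec 6, 1997 → Jan 6, 1998: 31 days (December has 31).
Jan 6, 1998 → Feb 6, 1998: 31 days (January has 31).
Feb 6, 1998 → Mar 6, 1998: 28 days (February has 28).
Mar 6, 1998 → Apr 6, 1998: 31 days (March has 31).
Apr 6, 1998 → May 6, 1998: 30 days (April has 30).
May 6, 1998 → Jun 6, 1998: 31 days (May has 31).
Jun 6, 1998 → Jul 6, 1998: 30 days (June has 30).
Jul 6, 1998 → Aug 6, 1998: 31 days (July has 31).
Aug 6, 1998 → Aug 17, 1998: 11 days.
Total: 5398 days.

5398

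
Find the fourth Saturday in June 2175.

June 24, 2175

June 1, 2175 is a Thursday.
The first Saturday is therefore June 3 (2 days later).
The fourth Saturday is 3 + 3×7 = June 24.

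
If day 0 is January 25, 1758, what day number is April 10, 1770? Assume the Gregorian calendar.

4458

Jan 25, 1758 → Jan 25, 1759: 365 days.
Jan 25, 1759 → Jan 25, 1760: 365 days.
Jan 25, 1760 → Jan 25, 1761: 366 days (Feb 29, 1760 is in that span).
Jan 25, 1761 → Jan 25, 1762: 365 days.
Jan 25, 1762 → Jan 25, 1763: 365 days.
Jan 25, 1763 → Jan 25, 1764: 365 days.
Jan 25, 1764 → Jan 25, 1765: 366 days (Feb 29, 1764 is in that span).
Jan 25, 1765 → Jan 25, 1766: 365 days.
Jan 25, 1766 → Jan 25, 1767: 365 days.
Jan 25, 1767 → Jan 25, 1768: 365 days.
Jan 25, 1768 → Jan 25, 1769: 366 days (Feb 29, 1768 is in that span).
Jan 25, 1769 → Jan 25, 1770: 365 days.
Jan 25, 1770 → Feb 25, 1770: 31 days (January has 31).
Feb 25, 1770 → Mar 25, 1770: 28 days (February has 28).
Mar 25, 1770 → Apr 10, 1770: 16 days.
Total: 4458 days.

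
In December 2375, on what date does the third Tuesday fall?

December 16, 2375

December 1, 2375 is a Monday.
The first Tuesday is therefore December 2 (1 days later).
The third Tuesday is 2 + 2×7 = December 16.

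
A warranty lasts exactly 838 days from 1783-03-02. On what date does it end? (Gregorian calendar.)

+366 (one year; includes Feb 29, 1784) → Mar 2, 1784 (472 left).
+365 (one year) → Mar 2, 1785 (107 left).
Mar has 31 days: +30 → Apr 1, 1785 (77 left).
Apr has 30 days: +30 → May 1, 1785 (47 left).
May has 31 days: +31 → Jun 1, 1785 (16 left).
+16 → Jun 17, 1785.

June 17, 1785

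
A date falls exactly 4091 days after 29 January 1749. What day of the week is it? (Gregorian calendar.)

Saturday

First find the weekday of Jan 29, 1749. Doomsday rule: the anchor day for the 1700s is Sunday. For year 49: 49÷12 = 4 r 1, and 1÷4 = 0, so 4+1+0 = 5.
Sunday + 5 ≡ Friday — that's 1749's doomsday.
In January the doomsday date is Jan 3 (1749 is not a leap year).
Jan 29 is 26 days after Jan 3; 26 mod 7 = 5, so Friday + 5 = Wednesday.
4091 mod 7 = 3, so 4091 days after a Wednesday is Wednesday + 3 = Saturday.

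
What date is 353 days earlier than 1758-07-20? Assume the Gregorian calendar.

August 1, 1757

−20 → Jun 30, 1758 (end of Jun, 30 days; 333 left).
−30 → May 31, 1758 (end of May, 31 days; 303 left).
−31 → Apr 30, 1758 (end of Apr, 30 days; 272 left).
−30 → Mar 31, 1758 (end of Mar, 31 days; 242 left).
−31 → Feb 28, 1758 (end of Feb, 28 days; 211 left).
−28 → Jan 31, 1758 (end of Jan, 31 days; 183 left).
−31 → Dec 31, 1757 (end of Dec, 31 days; 152 left).
−31 → Nov 30, 1757 (end of Nov, 30 days; 121 left).
−30 → Oct 31, 1757 (end of Oct, 31 days; 91 left).
−31 → Sep 30, 1757 (end of Sep, 30 days; 60 left).
−30 → Aug 31, 1757 (end of Aug, 31 days; 30 left).
−30 → Aug 1, 1757.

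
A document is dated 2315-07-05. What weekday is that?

Doomsday rule: the anchor day for the 2300s is Wednesday. For year 15: 15÷12 = 1 r 3, and 3÷4 = 0, so 1+3+0 = 4.
Wednesday + 4 ≡ Sunday — that's 2315's doomsday.
In July the doomsday date is Jul 11.
Jul 5 is 6 days before Jul 11; 6 mod 7 = 6, so Sunday − 6 = Monday.

Monday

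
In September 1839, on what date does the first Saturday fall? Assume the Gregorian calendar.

September 1, 1839 is a Sunday.
The first Saturday is therefore September 7 (6 days later).

September 7, 1839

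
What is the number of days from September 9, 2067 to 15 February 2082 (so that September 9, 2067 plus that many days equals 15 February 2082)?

Sep 9, 2067 → Sep 9, 2068: 366 days (Feb 29, 2068 is in that span).
Sep 9, 2068 → Sep 9, 2069: 365 days.
Sep 9, 2069 → Sep 9, 2070: 365 days.
Sep 9, 2070 → Sep 9, 2071: 365 days.
Sep 9, 2071 → Sep 9, 2072: 366 days (Feb 29, 2072 is in that span).
Sep 9, 2072 → Sep 9, 2073: 365 days.
Sep 9, 2073 → Sep 9, 2074: 365 days.
Sep 9, 2074 → Sep 9, 2075: 365 days.
Sep 9, 2075 → Sep 9, 2076: 366 days (Feb 29, 2076 is in that span).
Sep 9, 2076 → Sep 9, 2077: 365 days.
Sep 9, 2077 → Sep 9, 2078: 365 days.
Sep 9, 2078 → Sep 9, 2079: 365 days.
Sep 9, 2079 → Sep 9, 2080: 366 days (Feb 29, 2080 is in that span).
Sep 9, 2080 → Sep 9, 2081: 365 days.
Sep 9, 2081 → Oct 9, 2081: 30 days (September has 30).
Oct 9, 2081 → Nov 9, 2081: 31 days (October has 31).
Nov 9, 2081 → Dec 9, 2081: 30 days (November has 30).
Dec 9, 2081 → Jan 9, 2082: 31 days (December has 31).
Jan 9, 2082 → Feb 9, 2082: 31 days (January has 31).
Feb 9, 2082 → Feb 15, 2082: 6 days.
Total: 5273 days.

5273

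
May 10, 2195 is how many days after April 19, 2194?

386

Apr 19, 2194 → May 19, 2194: 30 days (April has 30).
May 19, 2194 → Jun 19, 2194: 31 days (May has 31).
Jun 19, 2194 → Jul 19, 2194: 30 days (June has 30).
Jul 19, 2194 → Aug 19, 2194: 31 days (July has 31).
Aug 19, 2194 → Sep 19, 2194: 31 days (August has 31).
Sep 19, 2194 → Oct 19, 2194: 30 days (September has 30).
Oct 19, 2194 → Nov 19, 2194: 31 days (October has 31).
Nov 19, 2194 → Dec 19, 2194: 30 days (November has 30).
Dec 19, 2194 → Jan 19, 2195: 31 days (December has 31).
Jan 19, 2195 → Feb 19, 2195: 31 days (January has 31).
Feb 19, 2195 → Mar 19, 2195: 28 days (February has 28).
Mar 19, 2195 → Apr 19, 2195: 31 days (March has 31).
Apr 19, 2195 → May 10, 2195: 21 days.
Total: 386 days.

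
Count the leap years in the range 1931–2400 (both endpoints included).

115

Multiples of 4 in [1931,2400]: 118.
Of those, multiples of 100: 5 (not leap unless ÷400).
Multiples of 400: 2.
Leap years = 118 − 5 + 2 = 115.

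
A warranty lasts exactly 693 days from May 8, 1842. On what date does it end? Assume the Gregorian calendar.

March 31, 1844

+365 (one year) → May 8, 1843 (328 left).
May has 31 days: +24 → Jun 1, 1843 (304 left).
Jun has 30 days: +30 → Jul 1, 1843 (274 left).
Jul has 31 days: +31 → Aug 1, 1843 (243 left).
Aug has 31 days: +31 → Sep 1, 1843 (212 left).
Sep has 30 days: +30 → Oct 1, 1843 (182 left).
Oct has 31 days: +31 → Nov 1, 1843 (151 left).
Nov has 30 days: +30 → Dec 1, 1843 (121 left).
Dec has 31 days: +31 → Jan 1, 1844 (90 left).
Jan has 31 days: +31 → Feb 1, 1844 (59 left).
Feb has 29 days: +29 → Mar 1, 1844 (30 left).
+30 → Mar 31, 1844.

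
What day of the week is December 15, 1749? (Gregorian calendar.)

Doomsday rule: the anchor day for the 1700s is Sunday. For year 49: 49÷12 = 4 r 1, and 1÷4 = 0, so 4+1+0 = 5.
Sunday + 5 ≡ Friday — that's 1749's doomsday.
In December the doomsday date is Dec 12.
Dec 15 is 3 days after Dec 12; 3 mod 7 = 3, so Friday + 3 = Monday.

Monday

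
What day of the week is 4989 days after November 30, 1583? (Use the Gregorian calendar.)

Monday

Nov 30, 1583 is a Wednesday.
4989 mod 7 = 5, so 4989 days after a Wednesday is Wednesday + 5 = Monday.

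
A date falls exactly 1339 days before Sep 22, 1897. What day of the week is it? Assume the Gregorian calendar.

Sep 22, 1897 is a Wednesday.
1339 mod 7 = 2, so 1339 days before a Wednesday is Wednesday − 2 = Monday.

Monday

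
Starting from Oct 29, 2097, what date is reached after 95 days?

Oct has 31 days: +3 → Nov 1, 2097 (92 left).
Nov has 30 days: +30 → Dec 1, 2097 (62 left).
Dec has 31 days: +31 → Jan 1, 2098 (31 left).
Jan has 31 days: +31 → Feb 1, 2098 (0 left).

February 1, 2098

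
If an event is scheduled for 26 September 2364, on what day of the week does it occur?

Saturday

Doomsday rule: the anchor day for the 2300s is Wednesday. For year 64: 64÷12 = 5 r 4, and 4÷4 = 1, so 5+4+1 = 10.
Wednesday + 10 ≡ Saturday — that's 2364's doomsday.
In September the doomsday date is Sep 5.
Sep 26 is 21 days after Sep 5; 21 mod 7 = 0, so Saturday + 0 = Saturday.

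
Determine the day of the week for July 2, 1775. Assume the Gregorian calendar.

Sunday

Doomsday rule: the anchor day for the 1700s is Sunday. For year 75: 75÷12 = 6 r 3, and 3÷4 = 0, so 6+3+0 = 9.
Sunday + 9 ≡ Tuesday — that's 1775's doomsday.
In July the doomsday date is Jul 11.
Jul 2 is 9 days before Jul 11; 9 mod 7 = 2, so Tuesday − 2 = Sunday.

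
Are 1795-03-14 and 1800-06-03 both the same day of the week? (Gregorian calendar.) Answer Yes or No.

From Mar 14, 1795 to Jun 3, 1800 is 1907 days.
1907 mod 7 = 3, so they are different weekdays.
(Mar 14, 1795 is a Saturday; Jun 3, 1800 is a Tuesday.)

No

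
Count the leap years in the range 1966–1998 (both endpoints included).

Multiples of 4 in [1966,1998]: 8.
Of those, multiples of 100: 0 (not leap unless ÷400).
Multiples of 400: 0.
Leap years = 8 − 0 + 0 = 8.

8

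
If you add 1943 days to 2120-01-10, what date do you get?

+366 (one year; includes Feb 29, 2120) → Jan 10, 2121 (1577 left).
+365 (one year) → Jan 10, 2122 (1212 left).
+365 (one year) → Jan 10, 2123 (847 left).
+365 (one year) → Jan 10, 2124 (482 left).
+366 (one year; includes Feb 29, 2124) → Jan 10, 2125 (116 left).
Jan has 31 days: +22 → Feb 1, 2125 (94 left).
Feb has 28 days: +28 → Mar 1, 2125 (66 left).
Mar has 31 days: +31 → Apr 1, 2125 (35 left).
Apr has 30 days: +30 → May 1, 2125 (5 left).
+5 → May 6, 2125.

May 6, 2125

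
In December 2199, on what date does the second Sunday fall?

December 8, 2199

December 1, 2199 is a Sunday.
The first Sunday is therefore December 1 (same day).
The second Sunday is 1 + 1×7 = December 8.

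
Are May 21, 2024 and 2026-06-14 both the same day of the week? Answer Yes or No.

No

From May 21, 2024 to Jun 14, 2026 is 754 days.
754 mod 7 = 5, so they are different weekdays.
(May 21, 2024 is a Tuesday; Jun 14, 2026 is a Sunday.)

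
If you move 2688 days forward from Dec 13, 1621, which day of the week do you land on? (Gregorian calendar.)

Dec 13, 1621 is a Monday.
2688 mod 7 = 0, so 2688 days after a Monday is Monday + 0 = Monday.

Monday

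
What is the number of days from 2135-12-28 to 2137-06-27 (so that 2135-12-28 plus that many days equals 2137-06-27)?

547

Dec 28, 2135 → Dec 28, 2136: 366 days (Feb 29, 2136 is in that span).
Dec 28, 2136 → Jan 28, 2137: 31 days (December has 31).
Jan 28, 2137 → Feb 28, 2137: 31 days (January has 31).
Feb 28, 2137 → Mar 28, 2137: 28 days (February has 28).
Mar 28, 2137 → Apr 28, 2137: 31 days (March has 31).
Apr 28, 2137 → May 28, 2137: 30 days (April has 30).
May 28, 2137 → Jun 27, 2137: 30 days.
Total: 547 days.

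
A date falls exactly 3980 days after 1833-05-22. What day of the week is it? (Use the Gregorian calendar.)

May 22, 1833 is a Wednesday.
3980 mod 7 = 4, so 3980 days after a Wednesday is Wednesday + 4 = Sunday.

Sunday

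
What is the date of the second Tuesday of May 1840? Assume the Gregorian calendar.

May 12, 1840

May 1, 1840 is a Friday.
The first Tuesday is therefore May 5 (4 days later).
The second Tuesday is 5 + 1×7 = May 12.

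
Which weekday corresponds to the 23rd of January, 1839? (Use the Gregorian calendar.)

Wednesday

Doomsday rule: the anchor day for the 1800s is Friday. For year 39: 39÷12 = 3 r 3, and 3÷4 = 0, so 3+3+0 = 6.
Friday + 6 ≡ Thursday — that's 1839's doomsday.
In January the doomsday date is Jan 3 (1839 is not a leap year).
Jan 23 is 20 days after Jan 3; 20 mod 7 = 6, so Thursday + 6 = Wednesday.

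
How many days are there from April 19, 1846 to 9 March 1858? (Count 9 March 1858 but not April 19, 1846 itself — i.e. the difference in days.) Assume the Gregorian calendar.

Apr 19, 1846 → Apr 19, 1847: 365 days.
Apr 19, 1847 → Apr 19, 1848: 366 days (Feb 29, 1848 is in that span).
Apr 19, 1848 → Apr 19, 1849: 365 days.
Apr 19, 1849 → Apr 19, 1850: 365 days.
Apr 19, 1850 → Apr 19, 1851: 365 days.
Apr 19, 1851 → Apr 19, 1852: 366 days (Feb 29, 1852 is in that span).
Apr 19, 1852 → Apr 19, 1853: 365 days.
Apr 19, 1853 → Apr 19, 1854: 365 days.
Apr 19, 1854 → Apr 19, 1855: 365 days.
Apr 19, 1855 → Apr 19, 1856: 366 days (Feb 29, 1856 is in that span).
Apr 19, 1856 → Apr 19, 1857: 365 days.
Apr 19, 1857 → May 19, 1857: 30 days (April has 30).
May 19, 1857 → Jun 19, 1857: 31 days (May has 31).
Jun 19, 1857 → Jul 19, 1857: 30 days (June has 30).
Jul 19, 1857 → Aug 19, 1857: 31 days (July has 31).
Aug 19, 1857 → Sep 19, 1857: 31 days (August has 31).
Sep 19, 1857 → Oct 19, 1857: 30 days (September has 30).
Oct 19, 1857 → Nov 19, 1857: 31 days (October has 31).
Nov 19, 1857 → Dec 19, 1857: 30 days (November has 30).
Dec 19, 1857 → Jan 19, 1858: 31 days (December has 31).
Jan 19, 1858 → Feb 19, 1858: 31 days (January has 31).
Feb 19, 1858 → Mar 9, 1858: 18 days.
Total: 4342 days.

4342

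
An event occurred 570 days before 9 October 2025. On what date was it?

−365 (one year) → Oct 9, 2024 (205 left).
−9 → Sep 30, 2024 (end of Sep, 30 days; 196 left).
−30 → Aug 31, 2024 (end of Aug, 31 days; 166 left).
−31 → Jul 31, 2024 (end of Jul, 31 days; 135 left).
−31 → Jun 30, 2024 (end of Jun, 30 days; 104 left).
−30 → May 31, 2024 (end of May, 31 days; 74 left).
−31 → Apr 30, 2024 (end of Apr, 30 days; 43 left).
−30 → Mar 31, 2024 (end of Mar, 31 days; 13 left).
−13 → Mar 18, 2024.

March 18, 2024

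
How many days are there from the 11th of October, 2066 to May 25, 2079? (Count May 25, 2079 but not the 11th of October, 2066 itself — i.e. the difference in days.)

Oct 11, 2066 → Oct 11, 2067: 365 days.
Oct 11, 2067 → Oct 11, 2068: 366 days (Feb 29, 2068 is in that span).
Oct 11, 2068 → Oct 11, 2069: 365 days.
Oct 11, 2069 → Oct 11, 2070: 365 days.
Oct 11, 2070 → Oct 11, 2071: 365 days.
Oct 11, 2071 → Oct 11, 2072: 366 days (Feb 29, 2072 is in that span).
Oct 11, 2072 → Oct 11, 2073: 365 days.
Oct 11, 2073 → Oct 11, 2074: 365 days.
Oct 11, 2074 → Oct 11, 2075: 365 days.
Oct 11, 2075 → Oct 11, 2076: 366 days (Feb 29, 2076 is in that span).
Oct 11, 2076 → Oct 11, 2077: 365 days.
Oct 11, 2077 → Oct 11, 2078: 365 days.
Oct 11, 2078 → Nov 11, 2078: 31 days (October has 31).
Nov 11, 2078 → Dec 11, 2078: 30 days (November has 30).
Dec 11, 2078 → Jan 11, 2079: 31 days (December has 31).
Jan 11, 2079 → Feb 11, 2079: 31 days (January has 31).
Feb 11, 2079 → Mar 11, 2079: 28 days (February has 28).
Mar 11, 2079 → Apr 11, 2079: 31 days (March has 31).
Apr 11, 2079 → May 11, 2079: 30 days (April has 30).
May 11, 2079 → May 25, 2079: 14 days.
Total: 4609 days.

4609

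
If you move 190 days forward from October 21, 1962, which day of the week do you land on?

Monday

First find the weekday of Oct 21, 1962. Doomsday rule: the anchor day for the 1900s is Wednesday. For year 62: 62÷12 = 5 r 2, and 2÷4 = 0, so 5+2+0 = 7.
Wednesday + 7 ≡ Wednesday — that's 1962's doomsday.
In October the doomsday date is Oct 10.
Oct 21 is 11 days after Oct 10; 11 mod 7 = 4, so Wednesday + 4 = Sunday.
190 mod 7 = 1, so 190 days after a Sunday is Sunday + 1 = Monday.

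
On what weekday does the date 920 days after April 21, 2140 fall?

Apr 21, 2140 is a Thursday.
920 mod 7 = 3, so 920 days after a Thursday is Thursday + 3 = Sunday.

Sunday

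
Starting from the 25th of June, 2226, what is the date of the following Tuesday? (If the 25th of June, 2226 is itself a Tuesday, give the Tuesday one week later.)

Jun 25, 2226 is a Sunday.
From Sunday to the next Tuesday is 2 days.
Jun 25, 2226 + 2 = Jun 27, 2226.

June 27, 2226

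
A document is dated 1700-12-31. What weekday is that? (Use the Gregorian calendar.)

Doomsday rule: the anchor day for the 1700s is Sunday. For year 00: 0÷12 = 0 r 0, and 0÷4 = 0, so 0+0+0 = 0.
Sunday + 0 ≡ Sunday — that's 1700's doomsday.
In December the doomsday date is Dec 12.
Dec 31 is 19 days after Dec 12; 19 mod 7 = 5, so Sunday + 5 = Friday.

Friday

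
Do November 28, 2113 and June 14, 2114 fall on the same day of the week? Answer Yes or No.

No

From Nov 28, 2113 to Jun 14, 2114 is 198 days.
198 mod 7 = 2, so they are different weekdays.
(Nov 28, 2113 is a Tuesday; Jun 14, 2114 is a Thursday.)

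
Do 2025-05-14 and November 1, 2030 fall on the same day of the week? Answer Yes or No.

No

From May 14, 2025 to Nov 1, 2030 is 1997 days.
1997 mod 7 = 2, so they are different weekdays.
(May 14, 2025 is a Wednesday; Nov 1, 2030 is a Friday.)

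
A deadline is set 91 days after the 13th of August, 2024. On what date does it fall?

Aug has 31 days: +19 → Sep 1, 2024 (72 left).
Sep has 30 days: +30 → Oct 1, 2024 (42 left).
Oct has 31 days: +31 → Nov 1, 2024 (11 left).
+11 → Nov 12, 2024.

November 12, 2024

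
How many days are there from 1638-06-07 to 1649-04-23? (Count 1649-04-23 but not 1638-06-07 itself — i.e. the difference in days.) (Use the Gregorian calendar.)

Jun 7, 1638 → Jun 7, 1639: 365 days.
Jun 7, 1639 → Jun 7, 1640: 366 days (Feb 29, 1640 is in that span).
Jun 7, 1640 → Jun 7, 1641: 365 days.
Jun 7, 1641 → Jun 7, 1642: 365 days.
Jun 7, 1642 → Jun 7, 1643: 365 days.
Jun 7, 1643 → Jun 7, 1644: 366 days (Feb 29, 1644 is in that span).
Jun 7, 1644 → Jun 7, 1645: 365 days.
Jun 7, 1645 → Jun 7, 1646: 365 days.
Jun 7, 1646 → Jun 7, 1647: 365 days.
Jun 7, 1647 → Jun 7, 1648: 366 days (Feb 29, 1648 is in that span).
Jun 7, 1648 → Jul 7, 1648: 30 days (June has 30).
Jul 7, 1648 → Aug 7, 1648: 31 days (July has 31).
Aug 7, 1648 → Sep 7, 1648: 31 days (August has 31).
Sep 7, 1648 → Oct 7, 1648: 30 days (September has 30).
Oct 7, 1648 → Nov 7, 1648: 31 days (October has 31).
Nov 7, 1648 → Dec 7, 1648: 30 days (November has 30).
Dec 7, 1648 → Jan 7, 1649: 31 days (December has 31).
Jan 7, 1649 → Feb 7, 1649: 31 days (January has 31).
Feb 7, 1649 → Mar 7, 1649: 28 days (February has 28).
Mar 7, 1649 → Apr 7, 1649: 31 days (March has 31).
Apr 7, 1649 → Apr 23, 1649: 16 days.
Total: 3973 days.

3973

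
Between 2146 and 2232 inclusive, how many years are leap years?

21

Multiples of 4 in [2146,2232]: 22.
Of those, multiples of 100: 1 (not leap unless ÷400).
Multiples of 400: 0.
Leap years = 22 − 1 + 0 = 21.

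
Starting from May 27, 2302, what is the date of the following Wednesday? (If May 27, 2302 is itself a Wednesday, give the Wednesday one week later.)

May 27, 2302 is a Tuesday.
From Tuesday to the next Wednesday is 1 day.
May 27, 2302 + 1 = May 28, 2302.

May 28, 2302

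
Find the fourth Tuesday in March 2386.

March 1, 2386 is a Saturday.
The first Tuesday is therefore March 4 (3 days later).
The fourth Tuesday is 4 + 3×7 = March 25.

March 25, 2386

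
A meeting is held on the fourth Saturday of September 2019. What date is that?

September 28, 2019

September 1, 2019 is a Sunday.
The first Saturday is therefore September 7 (6 days later).
The fourth Saturday is 7 + 3×7 = September 28.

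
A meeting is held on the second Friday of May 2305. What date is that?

May 1, 2305 is a Monday.
The first Friday is therefore May 5 (4 days later).
The second Friday is 5 + 1×7 = May 12.

May 12, 2305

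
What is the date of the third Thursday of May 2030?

May 16, 2030

May 1, 2030 is a Wednesday.
The first Thursday is therefore May 2 (1 days later).
The third Thursday is 2 + 2×7 = May 16.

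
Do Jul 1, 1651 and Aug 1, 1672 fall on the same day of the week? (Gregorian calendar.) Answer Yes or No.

No

From Jul 1, 1651 to Aug 1, 1672 is 7702 days.
7702 mod 7 = 2, so they are different weekdays.
(Jul 1, 1651 is a Saturday; Aug 1, 1672 is a Monday.)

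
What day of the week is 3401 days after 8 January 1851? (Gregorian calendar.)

Tuesday

First find the weekday of Jan 8, 1851. Doomsday rule: the anchor day for the 1800s is Friday. For year 51: 51÷12 = 4 r 3, and 3÷4 = 0, so 4+3+0 = 7.
Friday + 7 ≡ Friday — that's 1851's doomsday.
In January the doomsday date is Jan 3 (1851 is not a leap year).
Jan 8 is 5 days after Jan 3; 5 mod 7 = 5, so Friday + 5 = Wednesday.
3401 mod 7 = 6, so 3401 days after a Wednesday is Wednesday + 6 = Tuesday.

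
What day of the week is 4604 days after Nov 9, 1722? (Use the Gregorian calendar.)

First find the weekday of Nov 9, 1722. Doomsday rule: the anchor day for the 1700s is Sunday. For year 22: 22÷12 = 1 r 10, and 10÷4 = 2, so 1+10+2 = 13.
Sunday + 13 ≡ Saturday — that's 1722's doomsday.
In November the doomsday date is Nov 7.
Nov 9 is 2 days after Nov 7; 2 mod 7 = 2, so Saturday + 2 = Monday.
4604 mod 7 = 5, so 4604 days after a Monday is Monday + 5 = Saturday.

Saturday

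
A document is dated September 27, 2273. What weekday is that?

Saturday

Doomsday rule: the anchor day for the 2200s is Friday. For year 73: 73÷12 = 6 r 1, and 1÷4 = 0, so 6+1+0 = 7.
Friday + 7 ≡ Friday — that's 2273's doomsday.
In September the doomsday date is Sep 5.
Sep 27 is 22 days after Sep 5; 22 mod 7 = 1, so Friday + 1 = Saturday.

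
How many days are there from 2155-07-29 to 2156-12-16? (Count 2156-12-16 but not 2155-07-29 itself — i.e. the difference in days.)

Jul 29, 2155 → Jul 29, 2156: 366 days (Feb 29, 2156 is in that span).
Jul 29, 2156 → Aug 29, 2156: 31 days (July has 31).
Aug 29, 2156 → Sep 29, 2156: 31 days (August has 31).
Sep 29, 2156 → Oct 29, 2156: 30 days (September has 30).
Oct 29, 2156 → Nov 29, 2156: 31 days (October has 31).
Nov 29, 2156 → Dec 16, 2156: 17 days.
Total: 506 days.

506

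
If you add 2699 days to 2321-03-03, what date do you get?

+365 (one year) → Mar 3, 2322 (2334 left).
+365 (one year) → Mar 3, 2323 (1969 left).
+366 (one year; includes Feb 29, 2324) → Mar 3, 2324 (1603 left).
+365 (one year) → Mar 3, 2325 (1238 left).
+365 (one year) → Mar 3, 2326 (873 left).
+365 (one year) → Mar 3, 2327 (508 left).
+366 (one year; includes Feb 29, 2328) → Mar 3, 2328 (142 left).
Mar has 31 days: +29 → Apr 1, 2328 (113 left).
Apr has 30 days: +30 → May 1, 2328 (83 left).
May has 31 days: +31 → Jun 1, 2328 (52 left).
Jun has 30 days: +30 → Jul 1, 2328 (22 left).
+22 → Jul 23, 2328.

July 23, 2328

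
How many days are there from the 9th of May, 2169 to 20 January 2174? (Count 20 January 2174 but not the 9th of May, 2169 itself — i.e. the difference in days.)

1717

May 9, 2169 → May 9, 2170: 365 days.
May 9, 2170 → May 9, 2171: 365 days.
May 9, 2171 → May 9, 2172: 366 days (Feb 29, 2172 is in that span).
May 9, 2172 → May 9, 2173: 365 days.
May 9, 2173 → Jun 9, 2173: 31 days (May has 31).
Jun 9, 2173 → Jul 9, 2173: 30 days (June has 30).
Jul 9, 2173 → Aug 9, 2173: 31 days (July has 31).
Aug 9, 2173 → Sep 9, 2173: 31 days (August has 31).
Sep 9, 2173 → Oct 9, 2173: 30 days (September has 30).
Oct 9, 2173 → Nov 9, 2173: 31 days (October has 31).
Nov 9, 2173 → Dec 9, 2173: 30 days (November has 30).
Dec 9, 2173 → Jan 9, 2174: 31 days (December has 31).
Jan 9, 2174 → Jan 20, 2174: 11 days.
Total: 1717 days.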